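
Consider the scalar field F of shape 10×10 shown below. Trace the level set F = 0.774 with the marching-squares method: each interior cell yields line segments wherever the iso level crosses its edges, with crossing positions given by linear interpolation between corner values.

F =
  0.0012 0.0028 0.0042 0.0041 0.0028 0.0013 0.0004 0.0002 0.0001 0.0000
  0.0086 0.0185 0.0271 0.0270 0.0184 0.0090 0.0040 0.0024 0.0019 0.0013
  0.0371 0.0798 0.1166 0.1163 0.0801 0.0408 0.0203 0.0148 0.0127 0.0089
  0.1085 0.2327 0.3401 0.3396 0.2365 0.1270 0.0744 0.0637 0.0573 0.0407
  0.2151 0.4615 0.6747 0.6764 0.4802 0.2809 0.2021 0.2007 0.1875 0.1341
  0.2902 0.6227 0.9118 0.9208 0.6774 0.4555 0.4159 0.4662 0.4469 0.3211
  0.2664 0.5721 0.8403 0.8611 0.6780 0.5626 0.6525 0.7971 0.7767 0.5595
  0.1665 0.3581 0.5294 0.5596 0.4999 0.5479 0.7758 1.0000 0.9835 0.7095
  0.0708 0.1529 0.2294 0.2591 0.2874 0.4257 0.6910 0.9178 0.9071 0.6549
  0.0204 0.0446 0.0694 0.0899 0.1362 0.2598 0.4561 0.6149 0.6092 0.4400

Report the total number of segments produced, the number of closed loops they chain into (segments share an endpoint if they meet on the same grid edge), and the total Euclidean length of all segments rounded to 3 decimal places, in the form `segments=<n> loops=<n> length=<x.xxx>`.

cell (4,1): code 0100 → (4.419,2.000)–(5.000,1.523)
cell (4,2): code 1100 → (4.399,3.000)–(4.419,2.000)
cell (4,3): code 1000 → (5.000,3.603)–(4.399,3.000)
cell (5,1): code 0110 → (5.000,1.523)–(6.000,1.753)
cell (5,3): code 1001 → (6.000,3.476)–(5.000,3.603)
cell (5,6): code 0100 → (5.930,7.000)–(6.000,6.840)
cell (5,7): code 1100 → (5.992,8.000)–(5.930,7.000)
cell (5,8): code 1000 → (6.000,8.012)–(5.992,8.000)
cell (6,1): code 0010 → (6.000,1.753)–(6.213,2.000)
cell (6,2): code 0011 → (6.213,2.000)–(6.289,3.000)
cell (6,3): code 0001 → (6.289,3.000)–(6.000,3.476)
cell (6,5): code 0100 → (6.985,6.000)–(7.000,5.992)
cell (6,6): code 1110 → (6.000,6.840)–(6.985,6.000)
cell (6,8): code 1001 → (7.000,8.765)–(6.000,8.012)
cell (7,5): code 0010 → (7.000,5.992)–(7.021,6.000)
cell (7,6): code 0111 → (7.021,6.000)–(8.000,6.366)
cell (7,8): code 1001 → (8.000,8.528)–(7.000,8.765)
cell (8,6): code 0010 → (8.000,6.366)–(8.475,7.000)
cell (8,7): code 0011 → (8.475,7.000)–(8.447,8.000)
cell (8,8): code 0001 → (8.447,8.000)–(8.000,8.528)
total: 20 segments, chained into 2 closed loop(s), length Σ = 14.856231

segments=20 loops=2 length=14.856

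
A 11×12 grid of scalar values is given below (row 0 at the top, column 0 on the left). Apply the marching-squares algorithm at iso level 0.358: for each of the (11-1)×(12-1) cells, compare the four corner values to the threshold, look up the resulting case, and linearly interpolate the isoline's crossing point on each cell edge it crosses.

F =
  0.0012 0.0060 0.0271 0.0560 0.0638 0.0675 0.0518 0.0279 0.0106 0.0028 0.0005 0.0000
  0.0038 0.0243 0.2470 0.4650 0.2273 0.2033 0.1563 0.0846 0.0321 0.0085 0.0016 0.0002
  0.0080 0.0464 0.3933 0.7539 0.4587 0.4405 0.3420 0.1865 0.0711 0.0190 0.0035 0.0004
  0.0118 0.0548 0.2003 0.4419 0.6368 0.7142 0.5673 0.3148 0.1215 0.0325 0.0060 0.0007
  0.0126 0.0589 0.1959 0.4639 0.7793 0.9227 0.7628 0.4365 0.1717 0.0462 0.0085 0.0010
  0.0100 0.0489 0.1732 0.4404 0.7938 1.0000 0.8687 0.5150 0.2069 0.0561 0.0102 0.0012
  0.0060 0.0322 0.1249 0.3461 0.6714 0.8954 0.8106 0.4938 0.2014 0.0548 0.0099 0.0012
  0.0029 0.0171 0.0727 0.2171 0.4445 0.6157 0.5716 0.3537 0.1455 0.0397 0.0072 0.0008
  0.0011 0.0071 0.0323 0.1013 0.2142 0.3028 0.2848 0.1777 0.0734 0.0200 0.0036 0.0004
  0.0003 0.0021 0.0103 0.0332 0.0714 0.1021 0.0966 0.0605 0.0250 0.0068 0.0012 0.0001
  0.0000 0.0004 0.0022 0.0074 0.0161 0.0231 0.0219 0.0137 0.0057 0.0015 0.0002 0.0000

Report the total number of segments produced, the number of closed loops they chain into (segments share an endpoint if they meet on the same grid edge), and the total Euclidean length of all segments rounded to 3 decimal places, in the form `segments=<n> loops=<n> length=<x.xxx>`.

cell (0,2): code 0100 → (0.738,3.000)–(1.000,2.509)
cell (0,3): code 1000 → (1.000,3.450)–(0.738,3.000)
cell (1,1): code 0100 → (1.759,2.000)–(2.000,1.898)
cell (1,2): code 1110 → (1.000,2.509)–(1.759,2.000)
cell (1,3): code 1101 → (1.565,4.000)–(1.000,3.450)
cell (1,4): code 1100 → (1.652,5.000)–(1.565,4.000)
cell (1,5): code 1000 → (2.000,5.838)–(1.652,5.000)
cell (2,1): code 0010 → (2.000,1.898)–(2.183,2.000)
cell (2,2): code 0111 → (2.183,2.000)–(3.000,2.653)
cell (2,5): code 1101 → (2.071,6.000)–(2.000,5.838)
cell (2,6): code 1000 → (3.000,6.829)–(2.071,6.000)
cell (3,2): code 0110 → (3.000,2.653)–(4.000,2.605)
cell (3,6): code 1101 → (3.355,7.000)–(3.000,6.829)
cell (3,7): code 1000 → (4.000,7.296)–(3.355,7.000)
cell (4,2): code 0110 → (4.000,2.605)–(5.000,2.692)
cell (4,7): code 1001 → (5.000,7.510)–(4.000,7.296)
cell (5,2): code 0010 → (5.000,2.692)–(5.874,3.000)
cell (5,3): code 0111 → (5.874,3.000)–(6.000,3.037)
cell (5,7): code 1001 → (6.000,7.464)–(5.000,7.510)
cell (6,3): code 0110 → (6.000,3.037)–(7.000,3.620)
cell (6,6): code 1011 → (7.000,6.980)–(6.969,7.000)
cell (6,7): code 0001 → (6.969,7.000)–(6.000,7.464)
cell (7,3): code 0010 → (7.000,3.620)–(7.376,4.000)
cell (7,4): code 0011 → (7.376,4.000)–(7.824,5.000)
cell (7,5): code 0011 → (7.824,5.000)–(7.745,6.000)
cell (7,6): code 0001 → (7.745,6.000)–(7.000,6.980)
total: 26 segments, chained into 1 closed loop(s), length Σ = 19.952584

segments=26 loops=1 length=19.953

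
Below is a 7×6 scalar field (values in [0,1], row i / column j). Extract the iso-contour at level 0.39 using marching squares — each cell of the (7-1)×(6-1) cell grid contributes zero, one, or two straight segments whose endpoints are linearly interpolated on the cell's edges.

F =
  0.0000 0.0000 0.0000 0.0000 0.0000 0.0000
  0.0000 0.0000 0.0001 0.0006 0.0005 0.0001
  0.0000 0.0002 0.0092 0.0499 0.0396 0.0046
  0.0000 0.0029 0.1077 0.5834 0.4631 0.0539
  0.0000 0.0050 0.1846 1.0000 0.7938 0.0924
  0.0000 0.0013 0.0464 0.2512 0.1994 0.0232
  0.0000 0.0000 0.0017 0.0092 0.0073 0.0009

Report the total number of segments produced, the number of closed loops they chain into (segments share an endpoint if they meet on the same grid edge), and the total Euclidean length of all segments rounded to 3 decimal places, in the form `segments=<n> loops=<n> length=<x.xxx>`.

segments=8 loops=1 length=6.949

cell (2,2): code 0100 → (2.637,3.000)–(3.000,2.593)
cell (2,3): code 1100 → (2.827,4.000)–(2.637,3.000)
cell (2,4): code 1000 → (3.000,4.179)–(2.827,4.000)
cell (3,2): code 0110 → (3.000,2.593)–(4.000,2.252)
cell (3,4): code 1001 → (4.000,4.576)–(3.000,4.179)
cell (4,2): code 0010 → (4.000,2.252)–(4.815,3.000)
cell (4,3): code 0011 → (4.815,3.000)–(4.679,4.000)
cell (4,4): code 0001 → (4.679,4.000)–(4.000,4.576)
total: 8 segments, chained into 1 closed loop(s), length Σ = 6.949254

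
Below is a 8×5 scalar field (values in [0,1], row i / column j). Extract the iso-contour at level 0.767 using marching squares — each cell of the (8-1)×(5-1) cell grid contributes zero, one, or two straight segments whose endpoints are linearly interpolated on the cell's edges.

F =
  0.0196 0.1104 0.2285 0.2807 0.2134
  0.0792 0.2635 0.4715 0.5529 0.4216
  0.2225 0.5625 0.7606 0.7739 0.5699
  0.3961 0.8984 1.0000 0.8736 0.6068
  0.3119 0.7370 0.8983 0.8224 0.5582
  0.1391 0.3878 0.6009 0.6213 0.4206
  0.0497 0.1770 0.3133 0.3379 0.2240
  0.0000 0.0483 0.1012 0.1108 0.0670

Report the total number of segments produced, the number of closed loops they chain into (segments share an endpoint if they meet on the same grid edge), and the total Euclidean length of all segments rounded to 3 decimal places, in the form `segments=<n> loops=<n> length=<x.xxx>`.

segments=12 loops=1 length=8.162

cell (1,2): code 0100 → (1.969,3.000)–(2.000,2.481)
cell (1,3): code 1000 → (2.000,3.034)–(1.969,3.000)
cell (2,0): code 0100 → (2.609,1.000)–(3.000,0.738)
cell (2,1): code 1100 → (2.027,2.000)–(2.609,1.000)
cell (2,2): code 1110 → (2.000,2.481)–(2.027,2.000)
cell (2,3): code 1001 → (3.000,3.400)–(2.000,3.034)
cell (3,0): code 0010 → (3.000,0.738)–(3.814,1.000)
cell (3,1): code 0111 → (3.814,1.000)–(4.000,1.186)
cell (3,3): code 1001 → (4.000,3.210)–(3.000,3.400)
cell (4,1): code 0010 → (4.000,1.186)–(4.441,2.000)
cell (4,2): code 0011 → (4.441,2.000)–(4.275,3.000)
cell (4,3): code 0001 → (4.275,3.000)–(4.000,3.210)
total: 12 segments, chained into 1 closed loop(s), length Σ = 8.162018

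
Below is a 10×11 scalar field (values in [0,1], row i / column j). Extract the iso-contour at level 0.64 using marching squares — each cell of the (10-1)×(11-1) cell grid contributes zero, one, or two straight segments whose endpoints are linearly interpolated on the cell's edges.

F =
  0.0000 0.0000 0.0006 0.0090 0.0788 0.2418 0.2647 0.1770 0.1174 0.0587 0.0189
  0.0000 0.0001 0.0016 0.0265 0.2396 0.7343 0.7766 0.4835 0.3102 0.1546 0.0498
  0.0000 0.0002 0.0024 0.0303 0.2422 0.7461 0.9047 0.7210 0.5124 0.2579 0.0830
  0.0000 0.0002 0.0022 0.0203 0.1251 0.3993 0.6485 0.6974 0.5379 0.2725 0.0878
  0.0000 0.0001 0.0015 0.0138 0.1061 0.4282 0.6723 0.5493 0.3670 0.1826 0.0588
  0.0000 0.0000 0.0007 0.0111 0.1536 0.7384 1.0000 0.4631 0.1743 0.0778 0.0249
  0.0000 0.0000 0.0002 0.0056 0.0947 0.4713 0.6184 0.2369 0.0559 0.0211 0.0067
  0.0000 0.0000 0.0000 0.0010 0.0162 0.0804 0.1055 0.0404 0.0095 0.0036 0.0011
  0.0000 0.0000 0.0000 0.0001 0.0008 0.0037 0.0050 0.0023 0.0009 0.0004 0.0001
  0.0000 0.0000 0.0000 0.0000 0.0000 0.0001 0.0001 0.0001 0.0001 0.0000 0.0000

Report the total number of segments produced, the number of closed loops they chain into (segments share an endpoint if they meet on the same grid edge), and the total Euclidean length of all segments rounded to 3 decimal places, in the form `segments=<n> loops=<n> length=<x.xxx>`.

segments=18 loops=1 length=14.488

cell (0,4): code 0100 → (0.809,5.000)–(1.000,4.809)
cell (0,5): code 1100 → (0.733,6.000)–(0.809,5.000)
cell (0,6): code 1000 → (1.000,6.466)–(0.733,6.000)
cell (1,4): code 0110 → (1.000,4.809)–(2.000,4.789)
cell (1,6): code 1101 → (1.659,7.000)–(1.000,6.466)
cell (1,7): code 1000 → (2.000,7.388)–(1.659,7.000)
cell (2,4): code 0010 → (2.000,4.789)–(2.306,5.000)
cell (2,5): code 0111 → (2.306,5.000)–(3.000,5.966)
cell (2,7): code 1001 → (3.000,7.360)–(2.000,7.388)
cell (3,5): code 0110 → (3.000,5.966)–(4.000,5.868)
cell (3,6): code 1011 → (4.000,6.263)–(3.388,7.000)
cell (3,7): code 0001 → (3.388,7.000)–(3.000,7.360)
cell (4,4): code 0100 → (4.683,5.000)–(5.000,4.832)
cell (4,5): code 1110 → (4.000,5.868)–(4.683,5.000)
cell (4,6): code 1001 → (5.000,6.671)–(4.000,6.263)
cell (5,4): code 0010 → (5.000,4.832)–(5.368,5.000)
cell (5,5): code 0011 → (5.368,5.000)–(5.943,6.000)
cell (5,6): code 0001 → (5.943,6.000)–(5.000,6.671)
total: 18 segments, chained into 1 closed loop(s), length Σ = 14.487766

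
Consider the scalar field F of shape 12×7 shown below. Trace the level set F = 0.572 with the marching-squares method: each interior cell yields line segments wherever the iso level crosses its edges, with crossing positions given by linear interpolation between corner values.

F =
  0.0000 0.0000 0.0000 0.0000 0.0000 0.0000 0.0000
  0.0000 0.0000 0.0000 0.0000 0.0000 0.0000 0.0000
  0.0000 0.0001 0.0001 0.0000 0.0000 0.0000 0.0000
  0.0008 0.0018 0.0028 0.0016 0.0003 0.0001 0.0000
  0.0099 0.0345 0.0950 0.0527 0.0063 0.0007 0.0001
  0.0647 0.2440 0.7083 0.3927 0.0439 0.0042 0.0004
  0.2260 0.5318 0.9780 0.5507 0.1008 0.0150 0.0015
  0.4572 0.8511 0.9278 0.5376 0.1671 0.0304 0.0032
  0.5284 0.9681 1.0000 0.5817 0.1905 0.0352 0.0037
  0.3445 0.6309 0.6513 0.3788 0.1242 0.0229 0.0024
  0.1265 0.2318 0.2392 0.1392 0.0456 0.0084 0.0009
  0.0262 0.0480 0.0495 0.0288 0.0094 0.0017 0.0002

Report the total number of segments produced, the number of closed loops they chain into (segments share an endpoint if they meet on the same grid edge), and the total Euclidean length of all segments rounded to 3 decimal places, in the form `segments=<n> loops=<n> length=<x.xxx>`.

cell (4,1): code 0100 → (4.778,2.000)–(5.000,1.706)
cell (4,2): code 1000 → (5.000,2.432)–(4.778,2.000)
cell (5,1): code 0110 → (5.000,1.706)–(6.000,1.090)
cell (5,2): code 1001 → (6.000,2.950)–(5.000,2.432)
cell (6,0): code 0100 → (6.126,1.000)–(7.000,0.291)
cell (6,1): code 1110 → (6.000,1.090)–(6.126,1.000)
cell (6,2): code 1001 → (7.000,2.912)–(6.000,2.950)
cell (7,0): code 0110 → (7.000,0.291)–(8.000,0.099)
cell (7,2): code 1101 → (7.780,3.000)–(7.000,2.912)
cell (7,3): code 1000 → (8.000,3.025)–(7.780,3.000)
cell (8,0): code 0110 → (8.000,0.099)–(9.000,0.794)
cell (8,2): code 1011 → (9.000,2.291)–(8.048,3.000)
cell (8,3): code 0001 → (8.048,3.000)–(8.000,3.025)
cell (9,0): code 0010 → (9.000,0.794)–(9.148,1.000)
cell (9,1): code 0011 → (9.148,1.000)–(9.192,2.000)
cell (9,2): code 0001 → (9.192,2.000)–(9.000,2.291)
total: 16 segments, chained into 1 closed loop(s), length Σ = 11.522272

segments=16 loops=1 length=11.522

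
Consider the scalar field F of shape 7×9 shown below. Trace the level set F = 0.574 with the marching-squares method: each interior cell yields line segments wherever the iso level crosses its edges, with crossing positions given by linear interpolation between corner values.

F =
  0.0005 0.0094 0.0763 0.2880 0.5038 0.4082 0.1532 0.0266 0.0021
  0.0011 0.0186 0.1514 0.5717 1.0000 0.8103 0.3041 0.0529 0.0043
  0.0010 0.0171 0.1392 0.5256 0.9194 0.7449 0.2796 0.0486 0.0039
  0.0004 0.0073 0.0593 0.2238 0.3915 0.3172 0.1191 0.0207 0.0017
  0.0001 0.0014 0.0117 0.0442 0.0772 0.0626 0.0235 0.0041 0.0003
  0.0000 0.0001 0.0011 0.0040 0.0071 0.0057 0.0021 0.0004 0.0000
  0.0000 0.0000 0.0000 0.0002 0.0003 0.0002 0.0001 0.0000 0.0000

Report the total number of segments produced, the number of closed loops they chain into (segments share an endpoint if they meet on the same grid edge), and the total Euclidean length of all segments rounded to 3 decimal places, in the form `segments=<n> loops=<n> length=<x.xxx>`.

cell (0,3): code 0100 → (0.141,4.000)–(1.000,3.005)
cell (0,4): code 1100 → (0.412,5.000)–(0.141,4.000)
cell (0,5): code 1000 → (1.000,5.467)–(0.412,5.000)
cell (1,3): code 0110 → (1.000,3.005)–(2.000,3.123)
cell (1,5): code 1001 → (2.000,5.367)–(1.000,5.467)
cell (2,3): code 0010 → (2.000,3.123)–(2.654,4.000)
cell (2,4): code 0011 → (2.654,4.000)–(2.400,5.000)
cell (2,5): code 0001 → (2.400,5.000)–(2.000,5.367)
total: 8 segments, chained into 1 closed loop(s), length Σ = 7.781195

segments=8 loops=1 length=7.781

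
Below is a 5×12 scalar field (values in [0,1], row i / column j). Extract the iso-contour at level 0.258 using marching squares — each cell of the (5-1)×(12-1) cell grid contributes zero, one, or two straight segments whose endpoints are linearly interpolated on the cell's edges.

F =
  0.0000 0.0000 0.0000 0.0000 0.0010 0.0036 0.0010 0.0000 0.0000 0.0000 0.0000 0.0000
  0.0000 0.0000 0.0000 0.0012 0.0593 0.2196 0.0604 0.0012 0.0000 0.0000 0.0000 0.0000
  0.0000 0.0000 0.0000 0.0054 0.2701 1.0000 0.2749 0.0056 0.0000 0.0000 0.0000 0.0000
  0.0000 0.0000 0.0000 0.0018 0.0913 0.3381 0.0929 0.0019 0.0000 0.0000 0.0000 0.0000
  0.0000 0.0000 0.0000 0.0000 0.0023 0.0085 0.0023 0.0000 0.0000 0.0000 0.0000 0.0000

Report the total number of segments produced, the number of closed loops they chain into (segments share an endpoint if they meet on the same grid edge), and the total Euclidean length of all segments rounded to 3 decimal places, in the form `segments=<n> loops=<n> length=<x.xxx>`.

segments=10 loops=1 length=6.129

cell (1,3): code 0100 → (1.943,4.000)–(2.000,3.954)
cell (1,4): code 1100 → (1.049,5.000)–(1.943,4.000)
cell (1,5): code 1100 → (1.921,6.000)–(1.049,5.000)
cell (1,6): code 1000 → (2.000,6.063)–(1.921,6.000)
cell (2,3): code 0010 → (2.000,3.954)–(2.068,4.000)
cell (2,4): code 0111 → (2.068,4.000)–(3.000,4.675)
cell (2,5): code 1011 → (3.000,5.327)–(2.093,6.000)
cell (2,6): code 0001 → (2.093,6.000)–(2.000,6.063)
cell (3,4): code 0010 → (3.000,4.675)–(3.243,5.000)
cell (3,5): code 0001 → (3.243,5.000)–(3.000,5.327)
total: 10 segments, chained into 1 closed loop(s), length Σ = 6.129218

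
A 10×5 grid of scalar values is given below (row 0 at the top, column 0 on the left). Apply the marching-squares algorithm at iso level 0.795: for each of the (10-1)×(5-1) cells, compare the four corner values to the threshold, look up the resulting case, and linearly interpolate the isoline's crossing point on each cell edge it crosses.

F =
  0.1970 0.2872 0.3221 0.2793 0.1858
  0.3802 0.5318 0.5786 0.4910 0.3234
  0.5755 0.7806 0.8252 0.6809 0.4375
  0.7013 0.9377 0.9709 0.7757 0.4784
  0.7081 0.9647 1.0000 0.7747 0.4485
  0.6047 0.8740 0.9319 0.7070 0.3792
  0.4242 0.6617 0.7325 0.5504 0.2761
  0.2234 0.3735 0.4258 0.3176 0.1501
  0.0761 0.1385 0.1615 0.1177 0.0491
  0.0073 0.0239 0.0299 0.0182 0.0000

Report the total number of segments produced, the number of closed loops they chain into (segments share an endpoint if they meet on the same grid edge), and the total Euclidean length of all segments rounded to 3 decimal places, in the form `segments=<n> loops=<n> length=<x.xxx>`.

cell (1,1): code 0100 → (1.878,2.000)–(2.000,1.323)
cell (1,2): code 1000 → (2.000,2.209)–(1.878,2.000)
cell (2,0): code 0100 → (2.092,1.000)–(3.000,0.396)
cell (2,1): code 1110 → (2.000,1.323)–(2.092,1.000)
cell (2,2): code 1001 → (3.000,2.901)–(2.000,2.209)
cell (3,0): code 0110 → (3.000,0.396)–(4.000,0.339)
cell (3,2): code 1001 → (4.000,2.910)–(3.000,2.901)
cell (4,0): code 0110 → (4.000,0.339)–(5.000,0.707)
cell (4,2): code 1001 → (5.000,2.609)–(4.000,2.910)
cell (5,0): code 0010 → (5.000,0.707)–(5.372,1.000)
cell (5,1): code 0011 → (5.372,1.000)–(5.687,2.000)
cell (5,2): code 0001 → (5.687,2.000)–(5.000,2.609)
total: 12 segments, chained into 1 closed loop(s), length Σ = 10.124142

segments=12 loops=1 length=10.124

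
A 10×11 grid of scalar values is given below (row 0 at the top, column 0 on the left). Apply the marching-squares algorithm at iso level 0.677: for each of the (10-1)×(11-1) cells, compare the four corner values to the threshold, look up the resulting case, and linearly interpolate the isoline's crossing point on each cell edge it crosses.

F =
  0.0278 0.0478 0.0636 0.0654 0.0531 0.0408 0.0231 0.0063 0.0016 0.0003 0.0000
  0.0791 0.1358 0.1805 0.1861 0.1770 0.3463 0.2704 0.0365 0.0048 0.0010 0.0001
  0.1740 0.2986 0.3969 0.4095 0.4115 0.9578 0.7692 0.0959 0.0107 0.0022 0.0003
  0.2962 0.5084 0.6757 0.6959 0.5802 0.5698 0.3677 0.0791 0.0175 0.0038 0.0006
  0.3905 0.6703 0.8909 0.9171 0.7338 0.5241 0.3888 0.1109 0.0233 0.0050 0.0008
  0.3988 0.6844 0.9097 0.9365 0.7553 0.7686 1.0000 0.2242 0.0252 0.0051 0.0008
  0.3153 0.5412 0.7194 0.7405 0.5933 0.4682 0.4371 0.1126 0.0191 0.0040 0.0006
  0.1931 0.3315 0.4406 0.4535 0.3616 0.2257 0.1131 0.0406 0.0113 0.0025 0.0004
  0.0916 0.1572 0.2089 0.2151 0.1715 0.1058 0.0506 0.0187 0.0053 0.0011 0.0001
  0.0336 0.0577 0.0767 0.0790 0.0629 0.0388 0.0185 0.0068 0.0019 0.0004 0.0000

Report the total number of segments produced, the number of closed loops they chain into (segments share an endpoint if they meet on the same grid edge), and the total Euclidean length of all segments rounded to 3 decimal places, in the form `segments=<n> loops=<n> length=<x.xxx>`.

cell (1,4): code 0100 → (1.541,5.000)–(2.000,4.486)
cell (1,5): code 1100 → (1.815,6.000)–(1.541,5.000)
cell (1,6): code 1000 → (2.000,6.137)–(1.815,6.000)
cell (2,2): code 0100 → (2.934,3.000)–(3.000,2.064)
cell (2,3): code 1000 → (3.000,3.163)–(2.934,3.000)
cell (2,4): code 0010 → (2.000,4.486)–(2.724,5.000)
cell (2,5): code 0011 → (2.724,5.000)–(2.230,6.000)
cell (2,6): code 0001 → (2.230,6.000)–(2.000,6.137)
cell (3,1): code 0100 → (3.006,2.000)–(4.000,1.030)
cell (3,2): code 1110 → (3.000,2.064)–(3.006,2.000)
cell (3,3): code 1101 → (3.630,4.000)–(3.000,3.163)
cell (3,4): code 1000 → (4.000,4.271)–(3.630,4.000)
cell (4,0): code 0100 → (4.475,1.000)–(5.000,0.974)
cell (4,1): code 1110 → (4.000,1.030)–(4.475,1.000)
cell (4,4): code 1101 → (4.625,5.000)–(4.000,4.271)
cell (4,5): code 1100 → (4.472,6.000)–(4.625,5.000)
cell (4,6): code 1000 → (5.000,6.416)–(4.472,6.000)
cell (5,0): code 0010 → (5.000,0.974)–(5.052,1.000)
cell (5,1): code 0111 → (5.052,1.000)–(6.000,1.762)
cell (5,3): code 1011 → (6.000,3.431)–(5.483,4.000)
cell (5,4): code 0011 → (5.483,4.000)–(5.305,5.000)
cell (5,5): code 0011 → (5.305,5.000)–(5.574,6.000)
cell (5,6): code 0001 → (5.574,6.000)–(5.000,6.416)
cell (6,1): code 0010 → (6.000,1.762)–(6.152,2.000)
cell (6,2): code 0011 → (6.152,2.000)–(6.221,3.000)
cell (6,3): code 0001 → (6.221,3.000)–(6.000,3.431)
total: 26 segments, chained into 2 closed loop(s), length Σ = 18.519104

segments=26 loops=2 length=18.519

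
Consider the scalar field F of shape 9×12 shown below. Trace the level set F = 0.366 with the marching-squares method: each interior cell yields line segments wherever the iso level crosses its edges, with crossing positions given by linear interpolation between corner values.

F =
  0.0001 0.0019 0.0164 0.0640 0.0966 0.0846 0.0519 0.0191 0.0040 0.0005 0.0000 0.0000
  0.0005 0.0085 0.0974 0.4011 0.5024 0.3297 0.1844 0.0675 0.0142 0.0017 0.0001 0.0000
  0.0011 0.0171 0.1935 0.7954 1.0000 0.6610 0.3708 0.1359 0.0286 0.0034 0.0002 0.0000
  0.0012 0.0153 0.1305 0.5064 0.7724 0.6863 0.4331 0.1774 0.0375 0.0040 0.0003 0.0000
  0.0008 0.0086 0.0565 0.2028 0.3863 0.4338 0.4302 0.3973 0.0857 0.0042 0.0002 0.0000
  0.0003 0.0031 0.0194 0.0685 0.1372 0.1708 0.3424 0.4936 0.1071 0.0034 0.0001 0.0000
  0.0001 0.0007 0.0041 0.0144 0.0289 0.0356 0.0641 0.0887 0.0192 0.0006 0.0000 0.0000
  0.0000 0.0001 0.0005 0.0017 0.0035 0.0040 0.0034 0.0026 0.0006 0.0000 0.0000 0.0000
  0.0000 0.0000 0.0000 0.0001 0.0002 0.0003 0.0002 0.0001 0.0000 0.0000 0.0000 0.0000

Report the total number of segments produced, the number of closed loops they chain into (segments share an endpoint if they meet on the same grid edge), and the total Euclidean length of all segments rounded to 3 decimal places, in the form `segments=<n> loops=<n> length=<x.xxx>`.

segments=20 loops=1 length=14.775

cell (0,2): code 0100 → (0.896,3.000)–(1.000,2.884)
cell (0,3): code 1100 → (0.664,4.000)–(0.896,3.000)
cell (0,4): code 1000 → (1.000,4.790)–(0.664,4.000)
cell (1,2): code 0110 → (1.000,2.884)–(2.000,2.287)
cell (1,4): code 1101 → (1.110,5.000)–(1.000,4.790)
cell (1,5): code 1100 → (1.974,6.000)–(1.110,5.000)
cell (1,6): code 1000 → (2.000,6.020)–(1.974,6.000)
cell (2,2): code 0110 → (2.000,2.287)–(3.000,2.626)
cell (2,6): code 1001 → (3.000,6.262)–(2.000,6.020)
cell (3,2): code 0010 → (3.000,2.626)–(3.462,3.000)
cell (3,3): code 0111 → (3.462,3.000)–(4.000,3.889)
cell (3,6): code 1101 → (3.858,7.000)–(3.000,6.262)
cell (3,7): code 1000 → (4.000,7.100)–(3.858,7.000)
cell (4,3): code 0010 → (4.000,3.889)–(4.081,4.000)
cell (4,4): code 0011 → (4.081,4.000)–(4.258,5.000)
cell (4,5): code 0011 → (4.258,5.000)–(4.731,6.000)
cell (4,6): code 0111 → (4.731,6.000)–(5.000,6.156)
cell (4,7): code 1001 → (5.000,7.330)–(4.000,7.100)
cell (5,6): code 0010 → (5.000,6.156)–(5.315,7.000)
cell (5,7): code 0001 → (5.315,7.000)–(5.000,7.330)
total: 20 segments, chained into 1 closed loop(s), length Σ = 14.774904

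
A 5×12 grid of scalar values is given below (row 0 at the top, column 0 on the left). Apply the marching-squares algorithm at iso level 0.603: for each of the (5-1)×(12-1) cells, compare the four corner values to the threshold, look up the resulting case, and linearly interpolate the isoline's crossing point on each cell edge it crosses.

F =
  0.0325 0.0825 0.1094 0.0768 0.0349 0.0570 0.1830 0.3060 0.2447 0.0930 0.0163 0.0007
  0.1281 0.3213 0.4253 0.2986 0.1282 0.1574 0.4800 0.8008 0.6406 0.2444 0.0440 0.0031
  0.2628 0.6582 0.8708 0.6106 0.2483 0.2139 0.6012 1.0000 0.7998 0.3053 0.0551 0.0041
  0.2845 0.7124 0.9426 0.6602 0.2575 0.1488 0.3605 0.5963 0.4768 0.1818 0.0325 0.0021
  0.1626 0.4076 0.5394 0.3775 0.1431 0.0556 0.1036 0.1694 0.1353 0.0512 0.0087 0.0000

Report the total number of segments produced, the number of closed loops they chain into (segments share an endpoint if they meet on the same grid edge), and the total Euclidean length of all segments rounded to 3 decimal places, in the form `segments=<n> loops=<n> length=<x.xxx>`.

cell (0,6): code 0100 → (0.600,7.000)–(1.000,6.383)
cell (0,7): code 1100 → (0.905,8.000)–(0.600,7.000)
cell (0,8): code 1000 → (1.000,8.095)–(0.905,8.000)
cell (1,0): code 0100 → (1.836,1.000)–(2.000,0.860)
cell (1,1): code 1100 → (1.399,2.000)–(1.836,1.000)
cell (1,2): code 1100 → (1.976,3.000)–(1.399,2.000)
cell (1,3): code 1000 → (2.000,3.021)–(1.976,3.000)
cell (1,6): code 0110 → (1.000,6.383)–(2.000,6.005)
cell (1,8): code 1001 → (2.000,8.398)–(1.000,8.095)
cell (2,0): code 0110 → (2.000,0.860)–(3.000,0.744)
cell (2,3): code 1001 → (3.000,3.142)–(2.000,3.021)
cell (2,6): code 0010 → (2.000,6.005)–(2.983,7.000)
cell (2,7): code 0011 → (2.983,7.000)–(2.609,8.000)
cell (2,8): code 0001 → (2.609,8.000)–(2.000,8.398)
cell (3,0): code 0010 → (3.000,0.744)–(3.359,1.000)
cell (3,1): code 0011 → (3.359,1.000)–(3.842,2.000)
cell (3,2): code 0011 → (3.842,2.000)–(3.202,3.000)
cell (3,3): code 0001 → (3.202,3.000)–(3.000,3.142)
total: 18 segments, chained into 2 closed loop(s), length Σ = 14.716605

segments=18 loops=2 length=14.717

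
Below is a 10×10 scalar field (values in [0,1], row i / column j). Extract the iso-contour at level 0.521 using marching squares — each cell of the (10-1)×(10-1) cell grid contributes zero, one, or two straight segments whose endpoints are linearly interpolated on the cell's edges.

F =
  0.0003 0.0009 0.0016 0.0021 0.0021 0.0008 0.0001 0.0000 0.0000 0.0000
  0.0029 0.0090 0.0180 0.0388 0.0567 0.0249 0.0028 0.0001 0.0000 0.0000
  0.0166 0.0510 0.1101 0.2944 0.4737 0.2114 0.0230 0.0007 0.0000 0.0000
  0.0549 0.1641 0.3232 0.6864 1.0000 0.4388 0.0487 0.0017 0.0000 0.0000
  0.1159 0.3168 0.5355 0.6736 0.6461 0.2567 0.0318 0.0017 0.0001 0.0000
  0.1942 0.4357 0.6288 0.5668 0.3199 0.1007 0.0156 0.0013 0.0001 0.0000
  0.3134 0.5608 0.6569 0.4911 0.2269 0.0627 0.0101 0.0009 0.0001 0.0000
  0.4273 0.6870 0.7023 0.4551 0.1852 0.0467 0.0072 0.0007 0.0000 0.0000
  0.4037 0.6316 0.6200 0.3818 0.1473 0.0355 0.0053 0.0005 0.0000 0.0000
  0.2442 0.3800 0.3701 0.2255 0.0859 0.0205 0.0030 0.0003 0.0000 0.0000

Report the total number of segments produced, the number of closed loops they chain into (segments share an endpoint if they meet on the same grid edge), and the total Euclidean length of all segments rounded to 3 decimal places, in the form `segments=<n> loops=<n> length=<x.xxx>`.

segments=20 loops=1 length=16.564

cell (2,2): code 0100 → (2.578,3.000)–(3.000,2.545)
cell (2,3): code 1100 → (2.090,4.000)–(2.578,3.000)
cell (2,4): code 1000 → (3.000,4.854)–(2.090,4.000)
cell (3,1): code 0100 → (3.932,2.000)–(4.000,1.934)
cell (3,2): code 1110 → (3.000,2.545)–(3.932,2.000)
cell (3,4): code 1001 → (4.000,4.321)–(3.000,4.854)
cell (4,1): code 0110 → (4.000,1.934)–(5.000,1.442)
cell (4,3): code 1011 → (5.000,3.186)–(4.384,4.000)
cell (4,4): code 0001 → (4.384,4.000)–(4.000,4.321)
cell (5,0): code 0100 → (5.682,1.000)–(6.000,0.839)
cell (5,1): code 1110 → (5.000,1.442)–(5.682,1.000)
cell (5,2): code 1011 → (6.000,2.820)–(5.605,3.000)
cell (5,3): code 0001 → (5.605,3.000)–(5.000,3.186)
cell (6,0): code 0110 → (6.000,0.839)–(7.000,0.361)
cell (6,2): code 1001 → (7.000,2.733)–(6.000,2.820)
cell (7,0): code 0110 → (7.000,0.361)–(8.000,0.515)
cell (7,2): code 1001 → (8.000,2.416)–(7.000,2.733)
cell (8,0): code 0010 → (8.000,0.515)–(8.440,1.000)
cell (8,1): code 0011 → (8.440,1.000)–(8.396,2.000)
cell (8,2): code 0001 → (8.396,2.000)–(8.000,2.416)
total: 20 segments, chained into 1 closed loop(s), length Σ = 16.563982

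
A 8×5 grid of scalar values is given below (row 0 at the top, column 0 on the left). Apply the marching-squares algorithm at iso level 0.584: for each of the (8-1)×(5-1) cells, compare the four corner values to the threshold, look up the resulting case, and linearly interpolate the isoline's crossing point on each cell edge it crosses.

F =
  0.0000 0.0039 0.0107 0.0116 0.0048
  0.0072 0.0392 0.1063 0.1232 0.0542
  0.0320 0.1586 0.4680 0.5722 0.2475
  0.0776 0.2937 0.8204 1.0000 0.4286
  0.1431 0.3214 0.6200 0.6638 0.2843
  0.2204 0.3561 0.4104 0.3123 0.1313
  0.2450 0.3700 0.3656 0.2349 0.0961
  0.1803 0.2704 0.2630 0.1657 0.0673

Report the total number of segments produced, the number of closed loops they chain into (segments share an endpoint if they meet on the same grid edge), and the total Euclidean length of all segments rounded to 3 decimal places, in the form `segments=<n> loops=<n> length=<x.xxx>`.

cell (2,1): code 0100 → (2.329,2.000)–(3.000,1.551)
cell (2,2): code 1100 → (2.028,3.000)–(2.329,2.000)
cell (2,3): code 1000 → (3.000,3.728)–(2.028,3.000)
cell (3,1): code 0110 → (3.000,1.551)–(4.000,1.879)
cell (3,3): code 1001 → (4.000,3.210)–(3.000,3.728)
cell (4,1): code 0010 → (4.000,1.879)–(4.172,2.000)
cell (4,2): code 0011 → (4.172,2.000)–(4.227,3.000)
cell (4,3): code 0001 → (4.227,3.000)–(4.000,3.210)
total: 8 segments, chained into 1 closed loop(s), length Σ = 6.765786

segments=8 loops=1 length=6.766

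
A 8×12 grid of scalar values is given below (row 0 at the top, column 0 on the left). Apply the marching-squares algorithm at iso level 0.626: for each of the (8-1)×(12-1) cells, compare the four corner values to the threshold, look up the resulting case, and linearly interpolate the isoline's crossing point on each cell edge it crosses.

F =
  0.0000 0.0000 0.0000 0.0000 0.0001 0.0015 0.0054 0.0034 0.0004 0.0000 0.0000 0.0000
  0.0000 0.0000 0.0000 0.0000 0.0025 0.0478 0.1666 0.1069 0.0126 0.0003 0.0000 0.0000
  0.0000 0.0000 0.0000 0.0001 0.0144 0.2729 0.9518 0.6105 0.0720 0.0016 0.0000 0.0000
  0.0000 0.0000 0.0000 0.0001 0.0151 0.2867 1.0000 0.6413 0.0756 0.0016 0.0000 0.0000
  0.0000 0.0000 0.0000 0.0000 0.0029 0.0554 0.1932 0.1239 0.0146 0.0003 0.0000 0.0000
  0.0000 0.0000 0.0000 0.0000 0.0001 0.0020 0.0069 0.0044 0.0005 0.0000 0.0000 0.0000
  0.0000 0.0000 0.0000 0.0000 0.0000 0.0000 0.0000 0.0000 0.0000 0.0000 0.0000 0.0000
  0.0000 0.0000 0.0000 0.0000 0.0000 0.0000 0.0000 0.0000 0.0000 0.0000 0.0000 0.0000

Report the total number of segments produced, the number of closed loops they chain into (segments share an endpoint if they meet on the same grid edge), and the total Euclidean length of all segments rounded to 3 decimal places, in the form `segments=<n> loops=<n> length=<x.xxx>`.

segments=8 loops=1 length=5.509

cell (1,5): code 0100 → (1.585,6.000)–(2.000,5.520)
cell (1,6): code 1000 → (2.000,6.955)–(1.585,6.000)
cell (2,5): code 0110 → (2.000,5.520)–(3.000,5.476)
cell (2,6): code 1101 → (2.503,7.000)–(2.000,6.955)
cell (2,7): code 1000 → (3.000,7.027)–(2.503,7.000)
cell (3,5): code 0010 → (3.000,5.476)–(3.464,6.000)
cell (3,6): code 0011 → (3.464,6.000)–(3.030,7.000)
cell (3,7): code 0001 → (3.030,7.000)–(3.000,7.027)
total: 8 segments, chained into 1 closed loop(s), length Σ = 5.509076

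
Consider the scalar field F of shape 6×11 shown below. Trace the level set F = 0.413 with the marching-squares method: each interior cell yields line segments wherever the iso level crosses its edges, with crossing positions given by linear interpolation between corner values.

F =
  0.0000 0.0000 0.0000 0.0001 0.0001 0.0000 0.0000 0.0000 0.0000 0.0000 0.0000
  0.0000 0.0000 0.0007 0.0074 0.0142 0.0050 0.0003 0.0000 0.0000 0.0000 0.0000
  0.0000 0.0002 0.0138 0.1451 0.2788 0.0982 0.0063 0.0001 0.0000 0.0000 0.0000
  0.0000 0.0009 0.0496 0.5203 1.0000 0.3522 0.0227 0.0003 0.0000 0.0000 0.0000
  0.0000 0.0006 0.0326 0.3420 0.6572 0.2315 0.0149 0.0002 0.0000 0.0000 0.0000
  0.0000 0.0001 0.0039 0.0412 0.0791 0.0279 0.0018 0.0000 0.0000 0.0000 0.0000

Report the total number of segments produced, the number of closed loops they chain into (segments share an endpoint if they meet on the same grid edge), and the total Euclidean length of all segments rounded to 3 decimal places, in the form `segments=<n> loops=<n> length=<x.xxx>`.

cell (2,2): code 0100 → (2.714,3.000)–(3.000,2.772)
cell (2,3): code 1100 → (2.186,4.000)–(2.714,3.000)
cell (2,4): code 1000 → (3.000,4.906)–(2.186,4.000)
cell (3,2): code 0010 → (3.000,2.772)–(3.602,3.000)
cell (3,3): code 0111 → (3.602,3.000)–(4.000,3.225)
cell (3,4): code 1001 → (4.000,4.574)–(3.000,4.906)
cell (4,3): code 0010 → (4.000,3.225)–(4.422,4.000)
cell (4,4): code 0001 → (4.422,4.000)–(4.000,4.574)
total: 8 segments, chained into 1 closed loop(s), length Σ = 6.464209

segments=8 loops=1 length=6.464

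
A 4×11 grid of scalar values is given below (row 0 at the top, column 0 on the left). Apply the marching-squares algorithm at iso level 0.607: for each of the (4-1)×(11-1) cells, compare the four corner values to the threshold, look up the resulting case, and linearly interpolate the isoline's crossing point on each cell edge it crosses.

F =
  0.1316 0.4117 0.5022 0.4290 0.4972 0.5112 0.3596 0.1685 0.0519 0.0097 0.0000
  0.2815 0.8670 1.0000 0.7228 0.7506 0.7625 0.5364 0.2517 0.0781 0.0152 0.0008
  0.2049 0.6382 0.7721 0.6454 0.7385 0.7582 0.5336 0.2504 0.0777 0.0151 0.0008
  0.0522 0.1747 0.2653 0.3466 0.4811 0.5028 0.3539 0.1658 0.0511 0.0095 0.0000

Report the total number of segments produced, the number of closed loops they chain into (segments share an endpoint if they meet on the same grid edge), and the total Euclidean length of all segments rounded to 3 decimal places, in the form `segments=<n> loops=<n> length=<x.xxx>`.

cell (0,0): code 0100 → (0.429,1.000)–(1.000,0.556)
cell (0,1): code 1100 → (0.211,2.000)–(0.429,1.000)
cell (0,2): code 1100 → (0.606,3.000)–(0.211,2.000)
cell (0,3): code 1100 → (0.433,4.000)–(0.606,3.000)
cell (0,4): code 1100 → (0.381,5.000)–(0.433,4.000)
cell (0,5): code 1000 → (1.000,5.688)–(0.381,5.000)
cell (1,0): code 0110 → (1.000,0.556)–(2.000,0.928)
cell (1,5): code 1001 → (2.000,5.673)–(1.000,5.688)
cell (2,0): code 0010 → (2.000,0.928)–(2.067,1.000)
cell (2,1): code 0011 → (2.067,1.000)–(2.326,2.000)
cell (2,2): code 0011 → (2.326,2.000)–(2.129,3.000)
cell (2,3): code 0011 → (2.129,3.000)–(2.511,4.000)
cell (2,4): code 0011 → (2.511,4.000)–(2.592,5.000)
cell (2,5): code 0001 → (2.592,5.000)–(2.000,5.673)
total: 14 segments, chained into 1 closed loop(s), length Σ = 12.951698

segments=14 loops=1 length=12.952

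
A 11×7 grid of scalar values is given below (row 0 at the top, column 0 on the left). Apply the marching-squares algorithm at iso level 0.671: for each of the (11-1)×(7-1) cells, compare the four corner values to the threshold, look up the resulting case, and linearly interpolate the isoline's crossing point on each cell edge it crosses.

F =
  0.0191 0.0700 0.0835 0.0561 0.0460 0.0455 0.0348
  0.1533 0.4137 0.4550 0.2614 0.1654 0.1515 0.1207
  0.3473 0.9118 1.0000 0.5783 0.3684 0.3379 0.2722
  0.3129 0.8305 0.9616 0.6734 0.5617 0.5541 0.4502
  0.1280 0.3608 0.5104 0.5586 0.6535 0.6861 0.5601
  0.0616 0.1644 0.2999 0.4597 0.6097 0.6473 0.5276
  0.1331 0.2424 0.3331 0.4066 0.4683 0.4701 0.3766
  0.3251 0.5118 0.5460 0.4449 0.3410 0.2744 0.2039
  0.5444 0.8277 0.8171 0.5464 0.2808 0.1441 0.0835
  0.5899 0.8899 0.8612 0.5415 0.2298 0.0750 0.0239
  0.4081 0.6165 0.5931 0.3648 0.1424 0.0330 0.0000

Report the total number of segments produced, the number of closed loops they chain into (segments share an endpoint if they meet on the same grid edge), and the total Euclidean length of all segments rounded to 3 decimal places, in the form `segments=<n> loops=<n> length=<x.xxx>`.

cell (1,0): code 0100 → (1.517,1.000)–(2.000,0.573)
cell (1,1): code 1100 → (1.396,2.000)–(1.517,1.000)
cell (1,2): code 1000 → (2.000,2.780)–(1.396,2.000)
cell (2,0): code 0110 → (2.000,0.573)–(3.000,0.692)
cell (2,2): code 1101 → (2.975,3.000)–(2.000,2.780)
cell (2,3): code 1000 → (3.000,3.021)–(2.975,3.000)
cell (3,0): code 0010 → (3.000,0.692)–(3.340,1.000)
cell (3,1): code 0011 → (3.340,1.000)–(3.644,2.000)
cell (3,2): code 0011 → (3.644,2.000)–(3.021,3.000)
cell (3,3): code 0001 → (3.021,3.000)–(3.000,3.021)
cell (3,4): code 0100 → (3.886,5.000)–(4.000,4.537)
cell (3,5): code 1000 → (4.000,5.120)–(3.886,5.000)
cell (4,4): code 0010 → (4.000,4.537)–(4.389,5.000)
cell (4,5): code 0001 → (4.389,5.000)–(4.000,5.120)
cell (7,0): code 0100 → (7.504,1.000)–(8.000,0.447)
cell (7,1): code 1100 → (7.461,2.000)–(7.504,1.000)
cell (7,2): code 1000 → (8.000,2.540)–(7.461,2.000)
cell (8,0): code 0110 → (8.000,0.447)–(9.000,0.270)
cell (8,2): code 1001 → (9.000,2.595)–(8.000,2.540)
cell (9,0): code 0010 → (9.000,0.270)–(9.801,1.000)
cell (9,1): code 0011 → (9.801,1.000)–(9.709,2.000)
cell (9,2): code 0001 → (9.709,2.000)–(9.000,2.595)
total: 22 segments, chained into 3 closed loop(s), length Σ = 16.581737

segments=22 loops=3 length=16.582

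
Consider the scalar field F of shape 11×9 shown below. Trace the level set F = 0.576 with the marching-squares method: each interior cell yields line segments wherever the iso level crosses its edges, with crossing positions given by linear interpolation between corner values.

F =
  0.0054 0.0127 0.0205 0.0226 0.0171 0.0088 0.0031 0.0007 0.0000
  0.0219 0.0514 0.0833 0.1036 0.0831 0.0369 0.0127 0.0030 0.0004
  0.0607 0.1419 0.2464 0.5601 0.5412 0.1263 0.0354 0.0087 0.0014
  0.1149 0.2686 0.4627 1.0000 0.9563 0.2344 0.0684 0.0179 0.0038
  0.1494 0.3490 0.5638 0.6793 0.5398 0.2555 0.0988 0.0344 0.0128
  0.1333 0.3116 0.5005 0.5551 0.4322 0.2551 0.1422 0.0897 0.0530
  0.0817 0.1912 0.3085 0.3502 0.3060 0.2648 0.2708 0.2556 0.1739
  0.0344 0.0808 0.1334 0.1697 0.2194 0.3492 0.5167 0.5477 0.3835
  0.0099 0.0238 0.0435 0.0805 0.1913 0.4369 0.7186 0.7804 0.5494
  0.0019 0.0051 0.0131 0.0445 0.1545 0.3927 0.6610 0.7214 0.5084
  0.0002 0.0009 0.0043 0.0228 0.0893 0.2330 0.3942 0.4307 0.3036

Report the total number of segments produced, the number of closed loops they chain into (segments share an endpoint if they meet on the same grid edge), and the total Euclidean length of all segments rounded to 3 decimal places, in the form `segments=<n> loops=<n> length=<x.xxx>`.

segments=16 loops=2 length=15.452

cell (2,2): code 0100 → (2.036,3.000)–(3.000,2.211)
cell (2,3): code 1100 → (2.084,4.000)–(2.036,3.000)
cell (2,4): code 1000 → (3.000,4.527)–(2.084,4.000)
cell (3,2): code 0110 → (3.000,2.211)–(4.000,2.106)
cell (3,3): code 1011 → (4.000,3.741)–(3.913,4.000)
cell (3,4): code 0001 → (3.913,4.000)–(3.000,4.527)
cell (4,2): code 0010 → (4.000,2.106)–(4.832,3.000)
cell (4,3): code 0001 → (4.832,3.000)–(4.000,3.741)
cell (7,5): code 0100 → (7.294,6.000)–(8.000,5.494)
cell (7,6): code 1100 → (7.122,7.000)–(7.294,6.000)
cell (7,7): code 1000 → (8.000,7.885)–(7.122,7.000)
cell (8,5): code 0110 → (8.000,5.494)–(9.000,5.683)
cell (8,7): code 1001 → (9.000,7.683)–(8.000,7.885)
cell (9,5): code 0010 → (9.000,5.683)–(9.319,6.000)
cell (9,6): code 0011 → (9.319,6.000)–(9.500,7.000)
cell (9,7): code 0001 → (9.500,7.000)–(9.000,7.683)
total: 16 segments, chained into 2 closed loop(s), length Σ = 15.452332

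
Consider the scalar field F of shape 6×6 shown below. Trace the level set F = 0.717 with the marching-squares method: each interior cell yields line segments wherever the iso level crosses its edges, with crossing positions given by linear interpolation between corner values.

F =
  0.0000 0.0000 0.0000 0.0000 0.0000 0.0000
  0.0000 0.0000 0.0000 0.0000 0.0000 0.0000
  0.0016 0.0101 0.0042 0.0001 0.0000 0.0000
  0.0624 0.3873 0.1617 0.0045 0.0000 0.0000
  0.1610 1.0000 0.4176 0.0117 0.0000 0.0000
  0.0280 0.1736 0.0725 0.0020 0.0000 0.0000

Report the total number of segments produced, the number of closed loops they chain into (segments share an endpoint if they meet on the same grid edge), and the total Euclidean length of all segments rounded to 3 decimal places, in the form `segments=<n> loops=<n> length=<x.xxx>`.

segments=4 loops=1 length=2.318

cell (3,0): code 0100 → (3.538,1.000)–(4.000,0.663)
cell (3,1): code 1000 → (4.000,1.486)–(3.538,1.000)
cell (4,0): code 0010 → (4.000,0.663)–(4.342,1.000)
cell (4,1): code 0001 → (4.342,1.000)–(4.000,1.486)
total: 4 segments, chained into 1 closed loop(s), length Σ = 2.317500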